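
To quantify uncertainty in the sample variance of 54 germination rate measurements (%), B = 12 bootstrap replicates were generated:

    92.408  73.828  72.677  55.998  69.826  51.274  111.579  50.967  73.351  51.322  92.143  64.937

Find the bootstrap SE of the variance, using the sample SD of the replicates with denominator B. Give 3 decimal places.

Bootstrap SE is the standard deviation of the 12 replicate variances.
Mean of replicates: (92.408 + 73.828 + 72.677 + 55.998 + 69.826 + 51.274 + 111.579 + 50.967 + 73.351 + 51.322 + 92.143 + 64.937) / 12 = 860.3100 / 12 = 71.6925
Sum of squared deviations: (+20.7155)² + (+2.1355)² + (+0.9845)² + (−15.6945)² + (−1.8665)² + (−20.4185)² + (+39.8865)² + (−20.7255)² + (+1.6585)² + (−20.3705)² + (+20.4505)² + (−6.7555)² = 4003.4247
Variance = 4003.4247 / 12 = 333.6187
SE* = √333.6187

SE* = 18.265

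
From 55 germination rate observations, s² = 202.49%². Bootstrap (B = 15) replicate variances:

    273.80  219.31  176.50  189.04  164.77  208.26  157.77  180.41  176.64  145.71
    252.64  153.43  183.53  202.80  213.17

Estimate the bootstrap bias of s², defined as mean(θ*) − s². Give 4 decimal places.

bias = −9.3047

mean(θ*) = (273.80 + 219.31 + 176.50 + 189.04 + 164.77 + 208.26 + 157.77 + 180.41 + 176.64 + 145.71 + 252.64 + 153.43 + 183.53 + 202.80 + 213.17) / 15 = 193.18533
bias = 193.18533 − 202.49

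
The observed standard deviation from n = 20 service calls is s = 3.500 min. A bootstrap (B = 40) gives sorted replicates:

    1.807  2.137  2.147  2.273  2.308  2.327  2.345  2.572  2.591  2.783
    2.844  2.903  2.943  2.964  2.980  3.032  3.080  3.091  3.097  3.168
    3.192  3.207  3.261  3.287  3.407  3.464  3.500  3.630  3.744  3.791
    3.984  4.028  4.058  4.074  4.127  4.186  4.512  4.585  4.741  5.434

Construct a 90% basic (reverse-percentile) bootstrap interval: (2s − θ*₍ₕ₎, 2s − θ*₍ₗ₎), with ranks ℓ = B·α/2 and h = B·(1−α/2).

(2.415, 4.863)

Percentile endpoints at ranks 2 and 38: θ*₍2₎ = 2.137, θ*₍38₎ = 4.585.
Basic interval reflects these around s:
  lower = 2 × 3.500 − 4.585 = 2.415
  upper = 2 × 3.500 − 2.137 = 4.863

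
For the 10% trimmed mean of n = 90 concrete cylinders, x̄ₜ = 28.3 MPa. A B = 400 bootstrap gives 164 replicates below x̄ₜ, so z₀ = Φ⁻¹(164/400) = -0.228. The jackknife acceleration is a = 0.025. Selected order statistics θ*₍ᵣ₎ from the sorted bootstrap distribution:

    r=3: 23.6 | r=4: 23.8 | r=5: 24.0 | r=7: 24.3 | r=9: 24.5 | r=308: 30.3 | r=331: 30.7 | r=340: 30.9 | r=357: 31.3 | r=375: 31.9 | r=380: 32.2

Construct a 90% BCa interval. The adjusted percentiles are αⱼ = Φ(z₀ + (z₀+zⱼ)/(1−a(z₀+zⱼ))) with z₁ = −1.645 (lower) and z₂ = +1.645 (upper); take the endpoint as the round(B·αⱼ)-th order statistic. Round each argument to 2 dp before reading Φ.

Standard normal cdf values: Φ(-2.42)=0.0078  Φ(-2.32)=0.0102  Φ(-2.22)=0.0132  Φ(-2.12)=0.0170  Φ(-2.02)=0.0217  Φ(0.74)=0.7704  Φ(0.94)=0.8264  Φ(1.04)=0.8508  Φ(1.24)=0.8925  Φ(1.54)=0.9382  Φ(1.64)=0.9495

Lower: z₀ + z₁ = -0.228 + (-1.645) = -1.873; 1 − a(z₀+z₁) = 1 − (0.025)(-1.873) = 1.0468; argument = -0.228 + (-1.873)/1.0468 = -2.0172 → -2.02.
α₁ = Φ(-2.02) = 0.0217; rank = round(400 × 0.0217) = 9; θ*₍9₎ = 24.5.
Upper: z₀ + z₂ = 1.417; 1 − a(z₀+z₂) = 0.9646; argument = 1.2410 → 1.24; α₂ = 0.8925; rank = 357; θ*₍357₎ = 31.3.

(24.5, 31.3)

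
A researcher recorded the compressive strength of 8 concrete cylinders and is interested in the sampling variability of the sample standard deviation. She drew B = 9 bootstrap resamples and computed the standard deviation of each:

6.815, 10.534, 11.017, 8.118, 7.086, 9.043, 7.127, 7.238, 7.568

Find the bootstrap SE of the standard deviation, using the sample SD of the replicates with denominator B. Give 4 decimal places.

SE* = 1.4785

Bootstrap SE is the standard deviation of the 9 replicate standard deviations.
Mean of replicates: (6.815 + 10.534 + 11.017 + 8.118 + 7.086 + 9.043 + 7.127 + 7.238 + 7.568) / 9 = 74.54600 / 9 = 8.28289
Sum of squared deviations: (−1.46789)² + (+2.25111)² + (+2.73411)² + (−0.16489)² + (−1.19689)² + (+0.76011)² + (−1.15589)² + (−1.04489)² + (−0.71489)² = 19.67400
Variance = 19.67400 / 9 = 2.18600
SE* = √2.18600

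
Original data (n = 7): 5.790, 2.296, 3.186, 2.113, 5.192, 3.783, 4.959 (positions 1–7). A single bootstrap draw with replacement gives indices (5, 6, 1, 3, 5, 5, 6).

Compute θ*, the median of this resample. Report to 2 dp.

Resample values: 5.192, 3.783, 5.790, 3.186, 5.192, 5.192, 3.783.
Sorted: 3.186, 3.783, 3.783, 5.192, 5.192, 5.192, 5.790
Median = middle value = 5.19

θ* = 5.19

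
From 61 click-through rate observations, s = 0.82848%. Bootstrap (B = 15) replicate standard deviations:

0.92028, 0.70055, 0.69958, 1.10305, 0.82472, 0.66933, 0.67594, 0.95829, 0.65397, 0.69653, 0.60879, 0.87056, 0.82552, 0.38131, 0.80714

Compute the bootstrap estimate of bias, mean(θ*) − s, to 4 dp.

bias = −0.0688

mean(θ*) = (0.92028 + 0.70055 + 0.69958 + 1.10305 + 0.82472 + 0.66933 + 0.67594 + 0.95829 + 0.65397 + 0.69653 + 0.60879 + 0.87056 + 0.82552 + 0.38131 + 0.80714) / 15 = 0.75970
bias = 0.75970 − 0.82848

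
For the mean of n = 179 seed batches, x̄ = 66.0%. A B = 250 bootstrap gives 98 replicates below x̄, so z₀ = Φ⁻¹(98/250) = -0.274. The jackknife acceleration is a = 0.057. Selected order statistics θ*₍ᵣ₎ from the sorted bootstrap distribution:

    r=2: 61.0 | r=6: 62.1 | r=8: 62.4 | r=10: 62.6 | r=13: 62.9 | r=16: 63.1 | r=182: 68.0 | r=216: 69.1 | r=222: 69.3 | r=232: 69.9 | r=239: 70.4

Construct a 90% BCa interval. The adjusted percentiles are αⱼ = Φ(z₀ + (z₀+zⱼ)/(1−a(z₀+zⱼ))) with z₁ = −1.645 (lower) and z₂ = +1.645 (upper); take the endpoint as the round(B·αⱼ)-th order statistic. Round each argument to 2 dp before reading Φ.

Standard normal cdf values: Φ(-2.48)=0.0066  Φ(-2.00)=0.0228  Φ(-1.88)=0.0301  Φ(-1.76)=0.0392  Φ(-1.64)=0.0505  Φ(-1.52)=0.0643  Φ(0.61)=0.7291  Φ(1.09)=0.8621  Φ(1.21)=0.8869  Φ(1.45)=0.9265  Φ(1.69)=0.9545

Lower: z₀ + z₁ = -0.274 + (-1.645) = -1.919; 1 − a(z₀+z₁) = 1 − (0.057)(-1.919) = 1.1094; argument = -0.274 + (-1.919)/1.1094 = -2.0038 → -2.00.
α₁ = Φ(-2.00) = 0.0228; rank = round(250 × 0.0228) = 6; θ*₍6₎ = 62.1.
Upper: z₀ + z₂ = 1.371; 1 − a(z₀+z₂) = 0.9219; argument = 1.2132 → 1.21; α₂ = 0.8869; rank = 222; θ*₍222₎ = 69.3.

(62.1, 69.3)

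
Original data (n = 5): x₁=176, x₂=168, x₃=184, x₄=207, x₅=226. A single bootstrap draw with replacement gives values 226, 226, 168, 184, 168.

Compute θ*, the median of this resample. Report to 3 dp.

Sorted: 168, 168, 184, 226, 226
Median = middle value = 184.000

θ* = 184.000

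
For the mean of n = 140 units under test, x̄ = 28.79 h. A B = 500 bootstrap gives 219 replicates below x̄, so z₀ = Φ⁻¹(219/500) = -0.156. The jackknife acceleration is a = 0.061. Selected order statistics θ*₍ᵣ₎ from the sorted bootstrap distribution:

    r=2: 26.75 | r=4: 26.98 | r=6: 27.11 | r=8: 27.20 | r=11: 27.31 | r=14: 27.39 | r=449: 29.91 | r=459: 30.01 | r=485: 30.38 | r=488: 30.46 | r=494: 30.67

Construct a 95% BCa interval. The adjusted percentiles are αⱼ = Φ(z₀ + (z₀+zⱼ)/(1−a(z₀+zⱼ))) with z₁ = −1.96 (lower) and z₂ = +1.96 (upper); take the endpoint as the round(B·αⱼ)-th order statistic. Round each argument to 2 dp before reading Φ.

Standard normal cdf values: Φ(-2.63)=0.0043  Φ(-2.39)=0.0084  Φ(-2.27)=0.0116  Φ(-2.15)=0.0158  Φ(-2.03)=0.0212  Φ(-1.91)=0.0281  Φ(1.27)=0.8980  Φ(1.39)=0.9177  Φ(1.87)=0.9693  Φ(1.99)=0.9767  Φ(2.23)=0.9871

Lower: z₀ + z₁ = -0.156 + (-1.960) = -2.116; 1 − a(z₀+z₁) = 1 − (0.061)(-2.116) = 1.1291; argument = -0.156 + (-2.116)/1.1291 = -2.0301 → -2.03.
α₁ = Φ(-2.03) = 0.0212; rank = round(500 × 0.0212) = 11; θ*₍11₎ = 27.31.
Upper: z₀ + z₂ = 1.804; 1 − a(z₀+z₂) = 0.8900; argument = 1.8711 → 1.87; α₂ = 0.9693; rank = 485; θ*₍485₎ = 30.38.

(27.31, 30.38)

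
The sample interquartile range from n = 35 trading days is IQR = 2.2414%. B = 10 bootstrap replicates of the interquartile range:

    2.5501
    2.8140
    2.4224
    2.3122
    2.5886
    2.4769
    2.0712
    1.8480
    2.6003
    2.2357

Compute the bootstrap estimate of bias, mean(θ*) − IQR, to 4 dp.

mean(θ*) = (2.5501 + 2.8140 + 2.4224 + 2.3122 + 2.5886 + 2.4769 + 2.0712 + 1.8480 + 2.6003 + 2.2357) / 10 = 2.39194
bias = 2.39194 − 2.2414

bias = +0.1505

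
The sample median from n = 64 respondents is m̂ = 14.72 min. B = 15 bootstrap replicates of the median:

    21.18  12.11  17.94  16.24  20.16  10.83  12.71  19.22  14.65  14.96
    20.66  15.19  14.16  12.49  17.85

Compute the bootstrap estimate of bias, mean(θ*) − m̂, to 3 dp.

mean(θ*) = (21.18 + 12.11 + 17.94 + 16.24 + 20.16 + 10.83 + 12.71 + 19.22 + 14.65 + 14.96 + 20.66 + 15.19 + 14.16 + 12.49 + 17.85) / 15 = 16.0233
bias = 16.0233 − 14.72

bias = +1.303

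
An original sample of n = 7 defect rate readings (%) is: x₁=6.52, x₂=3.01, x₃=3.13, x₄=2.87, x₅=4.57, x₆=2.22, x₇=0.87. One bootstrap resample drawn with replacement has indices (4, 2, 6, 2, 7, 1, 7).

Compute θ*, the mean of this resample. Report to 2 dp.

θ* = 2.77

Resample values: 2.87, 3.01, 2.22, 3.01, 0.87, 6.52, 0.87.
Mean = (2.87 + 3.01 + 2.22 + 3.01 + 0.87 + 6.52 + 0.87) / 7 = 19.370 / 7 = 2.77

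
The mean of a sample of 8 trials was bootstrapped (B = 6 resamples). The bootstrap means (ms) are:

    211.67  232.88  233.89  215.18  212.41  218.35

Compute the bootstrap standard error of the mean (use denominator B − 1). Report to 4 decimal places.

Bootstrap SE is the standard deviation of the 6 replicate means.
Mean of replicates: (211.67 + 232.88 + 233.89 + 215.18 + 212.41 + 218.35) / 6 = 1324.38000 / 6 = 220.73000
Sum of squared deviations: (−9.06000)² + (+12.15000)² + (+13.16000)² + (−5.55000)² + (−8.32000)² + (−2.38000)² = 508.58100
Variance = 508.58100 / 5 = 101.71620
SE* = √101.71620

SE* = 10.0854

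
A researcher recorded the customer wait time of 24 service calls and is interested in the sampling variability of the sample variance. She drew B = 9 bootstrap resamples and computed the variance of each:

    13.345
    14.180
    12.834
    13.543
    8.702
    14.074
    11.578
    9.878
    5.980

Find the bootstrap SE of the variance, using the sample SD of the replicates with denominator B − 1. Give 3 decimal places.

Bootstrap SE is the standard deviation of the 9 replicate variances.
Mean of replicates: (13.345 + 14.180 + 12.834 + 13.543 + 8.702 + 14.074 + 11.578 + 9.878 + 5.980) / 9 = 104.1140 / 9 = 11.5682
Sum of squared deviations: (+1.7768)² + (+2.6118)² + (+1.2658)² + (+1.9748)² + (−2.8662)² + (+2.5058)² + (+0.0098)² + (−1.6902)² + (−5.5882)² = 64.0596
Variance = 64.0596 / 8 = 8.0074
SE* = √8.0074

SE* = 2.830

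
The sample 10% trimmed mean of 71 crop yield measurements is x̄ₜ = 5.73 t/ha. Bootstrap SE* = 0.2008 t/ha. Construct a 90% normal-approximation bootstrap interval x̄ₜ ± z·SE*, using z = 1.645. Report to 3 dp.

(5.400, 6.060)

Margin = 1.645 × 0.2008 = 0.3303
Interval: 5.73 ± 0.3303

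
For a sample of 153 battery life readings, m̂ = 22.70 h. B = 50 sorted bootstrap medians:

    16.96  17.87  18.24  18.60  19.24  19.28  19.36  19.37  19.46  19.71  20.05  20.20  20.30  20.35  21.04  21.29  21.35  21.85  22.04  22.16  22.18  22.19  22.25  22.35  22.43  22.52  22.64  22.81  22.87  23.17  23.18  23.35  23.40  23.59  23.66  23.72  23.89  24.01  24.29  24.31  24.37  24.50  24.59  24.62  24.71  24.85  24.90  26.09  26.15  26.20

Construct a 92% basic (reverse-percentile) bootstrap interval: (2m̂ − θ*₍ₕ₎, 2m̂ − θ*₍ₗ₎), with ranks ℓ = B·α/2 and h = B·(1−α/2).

(19.31, 27.53)

Percentile endpoints at ranks 2 and 48: θ*₍2₎ = 17.87, θ*₍48₎ = 26.09.
Basic interval reflects these around m̂:
  lower = 2 × 22.70 − 26.09 = 19.31
  upper = 2 × 22.70 − 17.87 = 27.53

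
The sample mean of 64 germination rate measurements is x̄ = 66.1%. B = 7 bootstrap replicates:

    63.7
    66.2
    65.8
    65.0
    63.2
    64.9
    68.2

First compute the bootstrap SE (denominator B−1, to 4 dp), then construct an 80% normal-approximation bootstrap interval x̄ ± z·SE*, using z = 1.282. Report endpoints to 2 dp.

(63.96, 68.24)

Mean of replicates = 65.2857; sum of squared deviations = 16.6886; SE* = √(16.6886/6) = 1.6678
Margin = 1.282 × 1.6678 = 2.138
Interval: 66.1 ± 2.138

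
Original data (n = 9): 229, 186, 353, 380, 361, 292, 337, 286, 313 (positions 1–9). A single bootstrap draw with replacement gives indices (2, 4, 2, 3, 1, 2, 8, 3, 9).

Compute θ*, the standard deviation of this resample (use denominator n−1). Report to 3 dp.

θ* = 79.558

Resample values: 186, 380, 186, 353, 229, 186, 286, 353, 313.
Mean = 274.6667; sum of squared deviations = 50636.0000
s² = 50636.0000 / 8 = 6329.5000
s = √6329.5000 = 79.558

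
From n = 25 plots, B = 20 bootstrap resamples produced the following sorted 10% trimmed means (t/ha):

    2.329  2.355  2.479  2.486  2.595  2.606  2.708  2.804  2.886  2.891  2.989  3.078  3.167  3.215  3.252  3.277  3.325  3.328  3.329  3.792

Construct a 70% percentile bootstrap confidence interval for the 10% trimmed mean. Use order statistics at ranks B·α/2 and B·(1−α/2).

(2.479, 3.325)

α = 0.30; lower rank = 20 × 0.150 = 3; upper rank = 20 × 0.850 = 17.
The 3rd smallest replicate is 2.479; the 17th is 3.325.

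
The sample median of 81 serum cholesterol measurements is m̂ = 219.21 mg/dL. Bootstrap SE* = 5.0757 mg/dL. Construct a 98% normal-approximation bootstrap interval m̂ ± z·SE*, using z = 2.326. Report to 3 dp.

(207.404, 231.016)

Margin = 2.326 × 5.0757 = 11.8061
Interval: 219.21 ± 11.8061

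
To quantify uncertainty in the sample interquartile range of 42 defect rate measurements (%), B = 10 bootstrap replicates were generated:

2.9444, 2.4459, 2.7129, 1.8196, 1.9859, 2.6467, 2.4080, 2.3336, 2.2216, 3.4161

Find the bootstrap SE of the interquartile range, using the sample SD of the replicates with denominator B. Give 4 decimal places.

Bootstrap SE is the standard deviation of the 10 replicate interquartile ranges.
Mean of replicates: (2.9444 + 2.4459 + 2.7129 + 1.8196 + 1.9859 + 2.6467 + 2.4080 + 2.3336 + 2.2216 + 3.4161) / 10 = 24.93470 / 10 = 2.49347
Sum of squared deviations: (+0.45093)² + (−0.04757)² + (+0.21943)² + (−0.67387)² + (−0.50757)² + (+0.15323)² + (−0.08547)² + (−0.15987)² + (−0.27187)² + (+0.92263)² = 1.94698
Variance = 1.94698 / 10 = 0.19470
SE* = √0.19470

SE* = 0.4412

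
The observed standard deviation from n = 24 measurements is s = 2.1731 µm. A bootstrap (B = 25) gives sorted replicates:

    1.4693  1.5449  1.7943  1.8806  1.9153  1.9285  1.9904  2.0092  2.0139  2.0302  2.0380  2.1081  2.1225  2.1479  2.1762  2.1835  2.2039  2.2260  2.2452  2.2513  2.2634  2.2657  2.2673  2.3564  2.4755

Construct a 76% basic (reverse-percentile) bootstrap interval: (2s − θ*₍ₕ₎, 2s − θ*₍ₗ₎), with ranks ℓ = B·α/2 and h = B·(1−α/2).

(2.0805, 2.5519)

Percentile endpoints at ranks 3 and 22: θ*₍3₎ = 1.7943, θ*₍22₎ = 2.2657.
Basic interval reflects these around s:
  lower = 2 × 2.1731 − 2.2657 = 2.0805
  upper = 2 × 2.1731 − 1.7943 = 2.5519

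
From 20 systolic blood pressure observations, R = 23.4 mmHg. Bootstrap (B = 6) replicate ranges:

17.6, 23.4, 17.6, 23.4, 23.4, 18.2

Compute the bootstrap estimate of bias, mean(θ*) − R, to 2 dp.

mean(θ*) = (17.6 + 23.4 + 17.6 + 23.4 + 23.4 + 18.2) / 6 = 20.600
bias = 20.600 − 23.4

bias = −2.80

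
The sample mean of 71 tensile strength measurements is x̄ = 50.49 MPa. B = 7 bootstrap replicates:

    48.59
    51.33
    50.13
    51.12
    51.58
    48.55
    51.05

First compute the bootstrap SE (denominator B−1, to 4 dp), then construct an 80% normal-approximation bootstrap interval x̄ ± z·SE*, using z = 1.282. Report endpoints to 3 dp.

Mean of replicates = 50.3357; sum of squared deviations = 9.9408; SE* = √(9.9408/6) = 1.2872
Margin = 1.282 × 1.2872 = 1.6502
Interval: 50.49 ± 1.6502

(48.840, 52.140)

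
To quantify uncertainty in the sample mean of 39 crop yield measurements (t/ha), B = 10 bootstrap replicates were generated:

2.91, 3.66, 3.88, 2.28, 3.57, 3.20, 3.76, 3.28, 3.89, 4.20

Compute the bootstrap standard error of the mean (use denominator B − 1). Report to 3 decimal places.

Bootstrap SE is the standard deviation of the 10 replicate means.
Mean of replicates: (2.91 + 3.66 + 3.88 + 2.28 + 3.57 + 3.20 + 3.76 + 3.28 + 3.89 + 4.20) / 10 = 34.6300 / 10 = 3.4630
Sum of squared deviations: (−0.5530)² + (+0.1970)² + (+0.4170)² + (−1.1830)² + (+0.1070)² + (−0.2630)² + (+0.2970)² + (−0.1830)² + (+0.4270)² + (+0.7370)² = 2.8458
Variance = 2.8458 / 9 = 0.3162
SE* = √0.3162

SE* = 0.562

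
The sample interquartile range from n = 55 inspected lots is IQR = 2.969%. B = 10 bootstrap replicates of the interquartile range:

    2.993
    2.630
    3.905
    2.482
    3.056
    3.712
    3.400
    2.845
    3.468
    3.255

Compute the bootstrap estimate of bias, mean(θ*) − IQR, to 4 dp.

mean(θ*) = (2.993 + 2.630 + 3.905 + 2.482 + 3.056 + 3.712 + 3.400 + 2.845 + 3.468 + 3.255) / 10 = 3.17460
bias = 3.17460 − 2.969

bias = +0.2056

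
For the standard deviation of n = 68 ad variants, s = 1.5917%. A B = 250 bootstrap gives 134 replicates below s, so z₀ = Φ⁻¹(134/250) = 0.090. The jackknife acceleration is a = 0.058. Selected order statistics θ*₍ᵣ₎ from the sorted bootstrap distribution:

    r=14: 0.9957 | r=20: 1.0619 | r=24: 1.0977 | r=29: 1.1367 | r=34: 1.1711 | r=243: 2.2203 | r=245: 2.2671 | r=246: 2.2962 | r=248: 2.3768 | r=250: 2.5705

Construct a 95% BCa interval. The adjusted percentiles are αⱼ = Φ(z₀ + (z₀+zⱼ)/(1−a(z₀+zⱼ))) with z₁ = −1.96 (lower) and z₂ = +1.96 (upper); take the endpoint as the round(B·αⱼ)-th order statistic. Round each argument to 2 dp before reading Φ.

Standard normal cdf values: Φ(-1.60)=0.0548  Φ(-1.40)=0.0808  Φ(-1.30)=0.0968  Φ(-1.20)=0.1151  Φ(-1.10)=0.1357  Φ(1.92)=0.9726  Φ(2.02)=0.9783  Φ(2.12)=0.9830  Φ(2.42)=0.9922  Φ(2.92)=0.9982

Lower: z₀ + z₁ = 0.090 + (-1.960) = -1.870; 1 − a(z₀+z₁) = 1 − (0.058)(-1.870) = 1.1085; argument = 0.090 + (-1.870)/1.1085 = -1.5970 → -1.60.
α₁ = Φ(-1.60) = 0.0548; rank = round(250 × 0.0548) = 14; θ*₍14₎ = 0.9957.
Upper: z₀ + z₂ = 2.050; 1 − a(z₀+z₂) = 0.8811; argument = 2.4166 → 2.42; α₂ = 0.9922; rank = 248; θ*₍248₎ = 2.3768.

(0.9957, 2.3768)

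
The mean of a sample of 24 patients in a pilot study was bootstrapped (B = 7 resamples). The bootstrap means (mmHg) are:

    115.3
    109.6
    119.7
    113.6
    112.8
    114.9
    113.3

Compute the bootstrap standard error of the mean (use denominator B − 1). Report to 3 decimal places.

Bootstrap SE is the standard deviation of the 7 replicate means.
Mean of replicates: (115.3 + 109.6 + 119.7 + 113.6 + 112.8 + 114.9 + 113.3) / 7 = 799.2000 / 7 = 114.1714
Sum of squared deviations: (+1.1286)² + (−4.5714)² + (+5.5286)² + (−0.5714)² + (−1.3714)² + (+0.7286)² + (−0.8714)² = 56.2343
Variance = 56.2343 / 6 = 9.3724
SE* = √9.3724

SE* = 3.061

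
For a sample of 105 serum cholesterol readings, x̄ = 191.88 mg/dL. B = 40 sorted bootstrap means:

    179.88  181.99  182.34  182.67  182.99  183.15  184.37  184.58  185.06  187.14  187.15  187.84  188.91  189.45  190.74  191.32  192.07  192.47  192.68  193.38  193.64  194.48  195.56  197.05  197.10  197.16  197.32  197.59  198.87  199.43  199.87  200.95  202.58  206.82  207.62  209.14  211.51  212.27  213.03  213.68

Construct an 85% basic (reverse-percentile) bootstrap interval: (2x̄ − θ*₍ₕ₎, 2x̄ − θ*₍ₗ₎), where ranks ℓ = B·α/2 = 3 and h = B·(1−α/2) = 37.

Percentile endpoints at ranks 3 and 37: θ*₍3₎ = 182.34, θ*₍37₎ = 211.51.
Basic interval reflects these around x̄:
  lower = 2 × 191.88 − 211.51 = 172.25
  upper = 2 × 191.88 − 182.34 = 201.42

(172.25, 201.42)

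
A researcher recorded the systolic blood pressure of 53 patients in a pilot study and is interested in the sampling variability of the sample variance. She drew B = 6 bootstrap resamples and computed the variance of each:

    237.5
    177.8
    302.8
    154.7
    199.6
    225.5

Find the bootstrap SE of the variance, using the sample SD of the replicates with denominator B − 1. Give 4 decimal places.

SE* = 52.1000

Bootstrap SE is the standard deviation of the 6 replicate variances.
Mean of replicates: (237.5 + 177.8 + 302.8 + 154.7 + 199.6 + 225.5) / 6 = 1297.90000 / 6 = 216.31667
Sum of squared deviations: (+21.18333)² + (−38.51667)² + (+86.48333)² + (−61.61667)² + (−16.71667)² + (+9.18333)² = 13572.02833
Variance = 13572.02833 / 5 = 2714.40567
SE* = √2714.40567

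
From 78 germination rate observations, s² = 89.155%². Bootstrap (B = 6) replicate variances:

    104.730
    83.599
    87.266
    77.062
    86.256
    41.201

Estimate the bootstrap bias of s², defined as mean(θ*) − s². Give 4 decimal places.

bias = −9.1360

mean(θ*) = (104.730 + 83.599 + 87.266 + 77.062 + 86.256 + 41.201) / 6 = 80.01900
bias = 80.01900 − 89.155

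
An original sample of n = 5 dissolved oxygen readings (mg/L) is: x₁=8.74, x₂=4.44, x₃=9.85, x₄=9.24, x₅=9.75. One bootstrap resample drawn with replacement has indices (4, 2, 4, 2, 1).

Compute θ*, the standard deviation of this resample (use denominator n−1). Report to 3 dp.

Resample values: 9.24, 4.44, 9.24, 4.44, 8.74.
Mean = 7.2200; sum of squared deviations = 25.9280
s² = 25.9280 / 4 = 6.4820
s = √6.4820 = 2.546

θ* = 2.546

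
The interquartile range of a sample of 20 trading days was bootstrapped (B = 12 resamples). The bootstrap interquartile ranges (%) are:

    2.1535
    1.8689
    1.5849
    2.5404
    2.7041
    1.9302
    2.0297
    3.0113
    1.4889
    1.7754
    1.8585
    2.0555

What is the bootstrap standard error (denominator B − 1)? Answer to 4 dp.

SE* = 0.4553

Bootstrap SE is the standard deviation of the 12 replicate interquartile ranges.
Mean of replicates: (2.1535 + 1.8689 + 1.5849 + 2.5404 + 2.7041 + 1.9302 + 2.0297 + 3.0113 + 1.4889 + 1.7754 + 1.8585 + 2.0555) / 12 = 25.00130 / 12 = 2.08344
Sum of squared deviations: (+0.07006)² + (−0.21454)² + (−0.49854)² + (+0.45696)² + (+0.62066)² + (−0.15324)² + (−0.05374)² + (+0.92786)² + (−0.59454)² + (−0.30804)² + (−0.22494)² + (−0.02794)² = 2.28055
Variance = 2.28055 / 11 = 0.20732
SE* = √0.20732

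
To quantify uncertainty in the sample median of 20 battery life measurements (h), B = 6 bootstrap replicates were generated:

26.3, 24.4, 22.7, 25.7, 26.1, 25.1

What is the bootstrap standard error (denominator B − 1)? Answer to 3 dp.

SE* = 1.344

Bootstrap SE is the standard deviation of the 6 replicate medians.
Mean of replicates: (26.3 + 24.4 + 22.7 + 25.7 + 26.1 + 25.1) / 6 = 150.3000 / 6 = 25.0500
Sum of squared deviations: (+1.2500)² + (−0.6500)² + (−2.3500)² + (+0.6500)² + (+1.0500)² + (+0.0500)² = 9.0350
Variance = 9.0350 / 5 = 1.8070
SE* = √1.8070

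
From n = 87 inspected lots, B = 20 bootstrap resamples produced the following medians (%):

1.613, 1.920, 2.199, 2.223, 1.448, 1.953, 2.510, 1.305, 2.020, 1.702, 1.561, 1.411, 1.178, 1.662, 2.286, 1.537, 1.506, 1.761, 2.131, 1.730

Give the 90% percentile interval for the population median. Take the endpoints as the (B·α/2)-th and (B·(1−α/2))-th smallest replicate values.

Sorted replicates: 1.178, 1.305, 1.411, 1.448, 1.506, 1.537, 1.561, 1.613, 1.662, 1.702, 1.730, 1.761, 1.920, 1.953, 2.020, 2.131, 2.199, 2.223, 2.286, 2.510
α = 0.10; lower rank = 20 × 0.050 = 1; upper rank = 20 × 0.950 = 19.
The 1st smallest replicate is 1.178; the 19th is 2.286.

(1.178, 2.286)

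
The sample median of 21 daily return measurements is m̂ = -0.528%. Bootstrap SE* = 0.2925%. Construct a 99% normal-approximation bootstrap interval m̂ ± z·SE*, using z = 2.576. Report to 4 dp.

(-1.2815, 0.2255)

Margin = 2.576 × 0.2925 = 0.75348
Interval: -0.528 ± 0.75348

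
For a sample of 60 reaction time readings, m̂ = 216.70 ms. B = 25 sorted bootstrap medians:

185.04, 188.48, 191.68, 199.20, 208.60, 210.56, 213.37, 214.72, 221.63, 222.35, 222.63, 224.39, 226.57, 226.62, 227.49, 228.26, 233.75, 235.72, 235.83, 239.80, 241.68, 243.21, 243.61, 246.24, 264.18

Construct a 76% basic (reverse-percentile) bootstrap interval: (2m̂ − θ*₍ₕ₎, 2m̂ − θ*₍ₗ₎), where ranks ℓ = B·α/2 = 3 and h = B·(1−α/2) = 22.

(190.19, 241.72)

Percentile endpoints at ranks 3 and 22: θ*₍3₎ = 191.68, θ*₍22₎ = 243.21.
Basic interval reflects these around m̂:
  lower = 2 × 216.70 − 243.21 = 190.19
  upper = 2 × 216.70 − 191.68 = 241.72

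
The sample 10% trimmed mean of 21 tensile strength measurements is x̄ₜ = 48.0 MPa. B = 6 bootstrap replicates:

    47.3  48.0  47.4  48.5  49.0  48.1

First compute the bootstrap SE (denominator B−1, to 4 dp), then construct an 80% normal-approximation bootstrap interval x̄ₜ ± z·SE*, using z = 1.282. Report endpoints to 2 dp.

Mean of replicates = 48.0500; sum of squared deviations = 2.0950; SE* = √(2.0950/5) = 0.6473
Margin = 1.282 × 0.6473 = 0.830
Interval: 48.0 ± 0.830

(47.17, 48.83)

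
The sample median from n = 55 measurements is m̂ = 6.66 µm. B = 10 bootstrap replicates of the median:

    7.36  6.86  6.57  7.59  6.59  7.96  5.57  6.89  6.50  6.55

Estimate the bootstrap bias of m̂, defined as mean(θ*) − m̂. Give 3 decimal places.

mean(θ*) = (7.36 + 6.86 + 6.57 + 7.59 + 6.59 + 7.96 + 5.57 + 6.89 + 6.50 + 6.55) / 10 = 6.8440
bias = 6.8440 − 6.66

bias = +0.184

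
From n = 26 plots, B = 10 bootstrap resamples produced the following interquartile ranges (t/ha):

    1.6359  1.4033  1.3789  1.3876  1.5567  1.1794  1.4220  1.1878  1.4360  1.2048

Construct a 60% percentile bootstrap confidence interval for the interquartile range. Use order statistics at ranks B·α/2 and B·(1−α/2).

(1.1878, 1.4360)

Sorted replicates: 1.1794, 1.1878, 1.2048, 1.3789, 1.3876, 1.4033, 1.4220, 1.4360, 1.5567, 1.6359
α = 0.40; lower rank = 10 × 0.200 = 2; upper rank = 10 × 0.800 = 8.
The 2nd smallest replicate is 1.1878; the 8th is 1.4360.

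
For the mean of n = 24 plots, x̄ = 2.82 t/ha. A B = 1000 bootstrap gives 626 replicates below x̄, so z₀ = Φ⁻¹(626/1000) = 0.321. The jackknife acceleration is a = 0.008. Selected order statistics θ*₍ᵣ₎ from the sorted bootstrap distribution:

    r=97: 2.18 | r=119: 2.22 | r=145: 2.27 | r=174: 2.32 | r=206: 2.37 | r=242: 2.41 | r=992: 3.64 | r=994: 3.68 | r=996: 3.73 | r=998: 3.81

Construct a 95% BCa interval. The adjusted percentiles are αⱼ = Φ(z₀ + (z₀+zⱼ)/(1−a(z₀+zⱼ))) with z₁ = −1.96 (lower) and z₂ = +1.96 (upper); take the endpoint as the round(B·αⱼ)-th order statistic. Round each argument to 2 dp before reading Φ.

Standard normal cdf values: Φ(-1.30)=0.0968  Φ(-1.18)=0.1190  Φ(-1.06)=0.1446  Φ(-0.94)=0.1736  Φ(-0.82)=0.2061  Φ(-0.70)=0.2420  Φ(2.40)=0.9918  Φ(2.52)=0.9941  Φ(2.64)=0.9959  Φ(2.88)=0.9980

Lower: z₀ + z₁ = 0.321 + (-1.960) = -1.639; 1 − a(z₀+z₁) = 1 − (0.008)(-1.639) = 1.0131; argument = 0.321 + (-1.639)/1.0131 = -1.2968 → -1.30.
α₁ = Φ(-1.30) = 0.0968; rank = round(1000 × 0.0968) = 97; θ*₍97₎ = 2.18.
Upper: z₀ + z₂ = 2.281; 1 − a(z₀+z₂) = 0.9818; argument = 2.6444 → 2.64; α₂ = 0.9959; rank = 996; θ*₍996₎ = 3.73.

(2.18, 3.73)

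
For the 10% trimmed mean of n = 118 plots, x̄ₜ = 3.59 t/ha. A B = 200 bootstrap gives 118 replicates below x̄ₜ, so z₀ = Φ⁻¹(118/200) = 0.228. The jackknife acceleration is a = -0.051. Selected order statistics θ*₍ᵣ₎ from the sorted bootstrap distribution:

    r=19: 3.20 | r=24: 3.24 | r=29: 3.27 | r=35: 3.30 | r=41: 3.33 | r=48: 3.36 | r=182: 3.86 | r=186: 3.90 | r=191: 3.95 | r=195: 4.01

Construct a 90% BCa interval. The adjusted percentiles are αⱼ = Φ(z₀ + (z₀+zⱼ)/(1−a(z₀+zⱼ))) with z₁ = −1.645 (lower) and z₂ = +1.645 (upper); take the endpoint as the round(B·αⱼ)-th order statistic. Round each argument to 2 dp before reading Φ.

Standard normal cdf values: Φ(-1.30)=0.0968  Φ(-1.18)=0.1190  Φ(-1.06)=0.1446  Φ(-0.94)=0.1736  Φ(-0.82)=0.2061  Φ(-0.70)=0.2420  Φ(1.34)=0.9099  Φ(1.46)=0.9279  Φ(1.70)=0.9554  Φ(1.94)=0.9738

(3.20, 4.01)

Lower: z₀ + z₁ = 0.228 + (-1.645) = -1.417; 1 − a(z₀+z₁) = 1 − (-0.051)(-1.417) = 0.9277; argument = 0.228 + (-1.417)/0.9277 = -1.2994 → -1.30.
α₁ = Φ(-1.30) = 0.0968; rank = round(200 × 0.0968) = 19; θ*₍19₎ = 3.20.
Upper: z₀ + z₂ = 1.873; 1 − a(z₀+z₂) = 1.0955; argument = 1.9377 → 1.94; α₂ = 0.9738; rank = 195; θ*₍195₎ = 4.01.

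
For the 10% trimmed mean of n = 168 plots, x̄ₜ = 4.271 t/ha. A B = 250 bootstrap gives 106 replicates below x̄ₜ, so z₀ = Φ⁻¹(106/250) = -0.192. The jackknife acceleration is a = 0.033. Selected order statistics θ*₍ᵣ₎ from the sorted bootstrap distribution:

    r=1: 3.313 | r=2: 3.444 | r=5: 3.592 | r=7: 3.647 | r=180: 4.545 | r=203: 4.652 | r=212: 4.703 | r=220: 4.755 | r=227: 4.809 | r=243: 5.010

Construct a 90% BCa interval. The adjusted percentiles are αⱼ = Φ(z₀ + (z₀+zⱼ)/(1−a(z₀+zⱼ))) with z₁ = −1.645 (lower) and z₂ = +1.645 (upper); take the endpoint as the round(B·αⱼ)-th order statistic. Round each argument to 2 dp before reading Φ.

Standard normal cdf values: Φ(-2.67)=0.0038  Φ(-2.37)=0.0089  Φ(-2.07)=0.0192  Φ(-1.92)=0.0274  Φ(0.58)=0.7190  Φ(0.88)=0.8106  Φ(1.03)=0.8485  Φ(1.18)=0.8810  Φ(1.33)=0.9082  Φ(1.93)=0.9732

(3.647, 4.809)

Lower: z₀ + z₁ = -0.192 + (-1.645) = -1.837; 1 − a(z₀+z₁) = 1 − (0.033)(-1.837) = 1.0606; argument = -0.192 + (-1.837)/1.0606 = -1.9240 → -1.92.
α₁ = Φ(-1.92) = 0.0274; rank = round(250 × 0.0274) = 7; θ*₍7₎ = 3.647.
Upper: z₀ + z₂ = 1.453; 1 − a(z₀+z₂) = 0.9521; argument = 1.3342 → 1.33; α₂ = 0.9082; rank = 227; θ*₍227₎ = 4.809.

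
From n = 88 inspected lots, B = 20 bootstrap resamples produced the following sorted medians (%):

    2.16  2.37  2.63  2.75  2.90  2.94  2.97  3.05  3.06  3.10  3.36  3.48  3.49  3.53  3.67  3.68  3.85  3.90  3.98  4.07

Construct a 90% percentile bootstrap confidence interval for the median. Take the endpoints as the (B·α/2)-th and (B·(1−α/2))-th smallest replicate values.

(2.16, 3.98)

α = 0.10; lower rank = 20 × 0.050 = 1; upper rank = 20 × 0.950 = 19.
The 1st smallest replicate is 2.16; the 19th is 3.98.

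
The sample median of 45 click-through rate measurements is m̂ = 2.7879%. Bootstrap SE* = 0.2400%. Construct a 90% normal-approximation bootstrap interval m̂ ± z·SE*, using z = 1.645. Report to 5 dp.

(2.39310, 3.18270)

Margin = 1.645 × 0.2400 = 0.394800
Interval: 2.7879 ± 0.394800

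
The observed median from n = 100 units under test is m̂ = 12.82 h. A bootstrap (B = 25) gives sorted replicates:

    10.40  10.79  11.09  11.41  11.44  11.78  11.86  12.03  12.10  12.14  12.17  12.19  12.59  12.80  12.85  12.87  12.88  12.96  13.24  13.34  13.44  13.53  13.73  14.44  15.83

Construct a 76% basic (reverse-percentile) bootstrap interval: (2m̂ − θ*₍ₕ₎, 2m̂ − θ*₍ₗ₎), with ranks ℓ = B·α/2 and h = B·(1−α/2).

Percentile endpoints at ranks 3 and 22: θ*₍3₎ = 11.09, θ*₍22₎ = 13.53.
Basic interval reflects these around m̂:
  lower = 2 × 12.82 − 13.53 = 12.11
  upper = 2 × 12.82 − 11.09 = 14.55

(12.11, 14.55)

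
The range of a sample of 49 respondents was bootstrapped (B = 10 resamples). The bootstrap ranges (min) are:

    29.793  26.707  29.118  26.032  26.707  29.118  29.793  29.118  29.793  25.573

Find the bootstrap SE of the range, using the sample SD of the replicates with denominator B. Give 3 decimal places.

SE* = 1.618

Bootstrap SE is the standard deviation of the 10 replicate ranges.
Mean of replicates: (29.793 + 26.707 + 29.118 + 26.032 + 26.707 + 29.118 + 29.793 + 29.118 + 29.793 + 25.573) / 10 = 281.7520 / 10 = 28.1752
Sum of squared deviations: (+1.6178)² + (−1.4682)² + (+0.9428)² + (−2.1432)² + (−1.4682)² + (+0.9428)² + (+1.6178)² + (+0.9428)² + (+1.6178)² + (−2.6022)² = 26.1944
Variance = 26.1944 / 10 = 2.6194
SE* = √2.6194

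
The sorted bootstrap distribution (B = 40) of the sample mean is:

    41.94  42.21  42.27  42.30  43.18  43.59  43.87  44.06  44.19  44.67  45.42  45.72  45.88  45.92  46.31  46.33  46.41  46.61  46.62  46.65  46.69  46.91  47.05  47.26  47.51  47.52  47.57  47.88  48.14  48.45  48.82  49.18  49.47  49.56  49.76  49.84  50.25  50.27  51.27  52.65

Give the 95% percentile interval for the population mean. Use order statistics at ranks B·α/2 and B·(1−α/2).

(41.94, 51.27)

α = 0.05; lower rank = 40 × 0.025 = 1; upper rank = 40 × 0.975 = 39.
The 1st smallest replicate is 41.94; the 39th is 51.27.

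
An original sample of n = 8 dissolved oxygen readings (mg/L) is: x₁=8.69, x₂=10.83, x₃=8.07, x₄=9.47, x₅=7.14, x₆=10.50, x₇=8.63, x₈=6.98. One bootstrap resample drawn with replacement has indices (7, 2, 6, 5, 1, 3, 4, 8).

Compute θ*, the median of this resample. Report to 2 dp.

Resample values: 8.63, 10.83, 10.50, 7.14, 8.69, 8.07, 9.47, 6.98.
Sorted: 6.98, 7.14, 8.07, 8.63, 8.69, 9.47, 10.50, 10.83
Median = average of the two middle values = 8.66

θ* = 8.66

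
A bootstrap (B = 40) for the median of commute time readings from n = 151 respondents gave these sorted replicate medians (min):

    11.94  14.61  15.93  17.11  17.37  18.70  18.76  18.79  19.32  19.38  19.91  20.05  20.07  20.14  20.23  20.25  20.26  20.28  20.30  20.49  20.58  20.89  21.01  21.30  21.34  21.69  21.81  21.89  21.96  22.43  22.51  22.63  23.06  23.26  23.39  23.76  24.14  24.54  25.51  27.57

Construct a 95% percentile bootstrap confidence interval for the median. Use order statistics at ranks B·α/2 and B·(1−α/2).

α = 0.05; lower rank = 40 × 0.025 = 1; upper rank = 40 × 0.975 = 39.
The 1st smallest replicate is 11.94; the 39th is 25.51.

(11.94, 25.51)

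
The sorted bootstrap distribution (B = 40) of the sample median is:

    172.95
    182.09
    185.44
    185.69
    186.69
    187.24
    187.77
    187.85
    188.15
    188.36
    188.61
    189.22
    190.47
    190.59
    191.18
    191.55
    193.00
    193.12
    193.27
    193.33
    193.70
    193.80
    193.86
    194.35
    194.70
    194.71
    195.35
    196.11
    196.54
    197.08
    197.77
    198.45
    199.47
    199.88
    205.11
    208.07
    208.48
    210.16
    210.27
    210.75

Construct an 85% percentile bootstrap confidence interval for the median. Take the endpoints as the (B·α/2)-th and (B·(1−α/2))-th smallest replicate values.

α = 0.15; lower rank = 40 × 0.075 = 3; upper rank = 40 × 0.925 = 37.
The 3rd smallest replicate is 185.44; the 37th is 208.48.

(185.44, 208.48)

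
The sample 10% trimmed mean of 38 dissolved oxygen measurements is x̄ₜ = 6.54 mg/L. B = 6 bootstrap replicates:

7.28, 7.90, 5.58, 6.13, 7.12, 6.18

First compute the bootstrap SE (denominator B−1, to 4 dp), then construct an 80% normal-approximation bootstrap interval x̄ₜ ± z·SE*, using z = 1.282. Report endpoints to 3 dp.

Mean of replicates = 6.6983; sum of squared deviations = 3.8025; SE* = √(3.8025/5) = 0.8721
Margin = 1.282 × 0.8721 = 1.1180
Interval: 6.54 ± 1.1180

(5.422, 7.658)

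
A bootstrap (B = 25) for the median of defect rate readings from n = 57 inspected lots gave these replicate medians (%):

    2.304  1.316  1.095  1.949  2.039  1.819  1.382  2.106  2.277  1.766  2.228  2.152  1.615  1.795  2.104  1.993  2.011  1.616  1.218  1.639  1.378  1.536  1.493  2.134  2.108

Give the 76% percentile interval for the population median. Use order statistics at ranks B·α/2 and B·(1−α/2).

Sorted replicates: 1.095, 1.218, 1.316, 1.378, 1.382, 1.493, 1.536, 1.615, 1.616, 1.639, 1.766, 1.795, 1.819, 1.949, 1.993, 2.011, 2.039, 2.104, 2.106, 2.108, 2.134, 2.152, 2.228, 2.277, 2.304
α = 0.24; lower rank = 25 × 0.120 = 3; upper rank = 25 × 0.880 = 22.
The 3rd smallest replicate is 1.316; the 22nd is 2.152.

(1.316, 2.152)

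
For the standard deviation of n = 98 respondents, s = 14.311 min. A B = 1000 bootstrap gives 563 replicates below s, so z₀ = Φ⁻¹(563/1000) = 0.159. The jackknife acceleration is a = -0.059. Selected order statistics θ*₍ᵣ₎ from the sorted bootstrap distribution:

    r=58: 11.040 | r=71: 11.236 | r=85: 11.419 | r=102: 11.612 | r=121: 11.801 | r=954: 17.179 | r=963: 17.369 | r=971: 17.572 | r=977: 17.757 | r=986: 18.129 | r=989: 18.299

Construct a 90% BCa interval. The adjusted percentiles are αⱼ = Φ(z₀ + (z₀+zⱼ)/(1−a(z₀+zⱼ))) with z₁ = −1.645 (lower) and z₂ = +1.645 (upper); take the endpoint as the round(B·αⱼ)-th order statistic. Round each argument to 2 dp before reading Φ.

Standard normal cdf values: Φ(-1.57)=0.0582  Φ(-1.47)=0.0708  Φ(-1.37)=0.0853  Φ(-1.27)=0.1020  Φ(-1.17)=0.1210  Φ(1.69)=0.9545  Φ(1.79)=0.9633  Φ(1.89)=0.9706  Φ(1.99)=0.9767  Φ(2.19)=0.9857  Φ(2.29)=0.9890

(11.236, 17.369)

Lower: z₀ + z₁ = 0.159 + (-1.645) = -1.486; 1 − a(z₀+z₁) = 1 − (-0.059)(-1.486) = 0.9123; argument = 0.159 + (-1.486)/0.9123 = -1.4698 → -1.47.
α₁ = Φ(-1.47) = 0.0708; rank = round(1000 × 0.0708) = 71; θ*₍71₎ = 11.236.
Upper: z₀ + z₂ = 1.804; 1 − a(z₀+z₂) = 1.1064; argument = 1.7895 → 1.79; α₂ = 0.9633; rank = 963; θ*₍963₎ = 17.369.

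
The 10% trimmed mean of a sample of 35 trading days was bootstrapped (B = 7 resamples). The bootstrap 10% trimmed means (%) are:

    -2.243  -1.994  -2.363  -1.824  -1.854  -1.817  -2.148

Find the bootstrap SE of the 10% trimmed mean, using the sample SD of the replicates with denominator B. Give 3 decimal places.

SE* = 0.204

Bootstrap SE is the standard deviation of the 7 replicate 10% trimmed means.
Mean of replicates: ((-2.243) + (-1.994) + (-2.363) + (-1.824) + (-1.854) + (-1.817) + (-2.148)) / 7 = -14.24300 / 7 = -2.03471
Sum of squared deviations: (−0.20829)² + (+0.04071)² + (−0.32829)² + (+0.21071)² + (+0.18071)² + (+0.21771)² + (−0.11329)² = 0.29010
Variance = 0.29010 / 7 = 0.04144
SE* = √0.04144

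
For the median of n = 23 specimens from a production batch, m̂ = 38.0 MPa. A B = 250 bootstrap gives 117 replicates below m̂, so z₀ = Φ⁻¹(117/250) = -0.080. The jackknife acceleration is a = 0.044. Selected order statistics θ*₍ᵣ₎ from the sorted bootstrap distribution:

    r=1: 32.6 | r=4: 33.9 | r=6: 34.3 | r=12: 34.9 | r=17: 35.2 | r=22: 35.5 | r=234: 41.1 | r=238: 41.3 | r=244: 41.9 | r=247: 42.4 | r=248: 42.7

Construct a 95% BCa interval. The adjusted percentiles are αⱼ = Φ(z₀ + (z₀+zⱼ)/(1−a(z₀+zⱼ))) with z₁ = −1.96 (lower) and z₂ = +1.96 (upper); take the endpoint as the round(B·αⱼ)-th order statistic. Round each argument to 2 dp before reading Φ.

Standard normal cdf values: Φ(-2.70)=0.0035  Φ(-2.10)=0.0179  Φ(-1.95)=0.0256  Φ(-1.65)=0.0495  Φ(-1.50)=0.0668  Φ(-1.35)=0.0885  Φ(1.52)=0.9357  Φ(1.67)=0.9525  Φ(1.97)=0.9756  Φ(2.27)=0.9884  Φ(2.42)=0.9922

Lower: z₀ + z₁ = -0.080 + (-1.960) = -2.040; 1 − a(z₀+z₁) = 1 − (0.044)(-2.040) = 1.0898; argument = -0.080 + (-2.040)/1.0898 = -1.9520 → -1.95.
α₁ = Φ(-1.95) = 0.0256; rank = round(250 × 0.0256) = 6; θ*₍6₎ = 34.3.
Upper: z₀ + z₂ = 1.880; 1 − a(z₀+z₂) = 0.9173; argument = 1.9695 → 1.97; α₂ = 0.9756; rank = 244; θ*₍244₎ = 41.9.

(34.3, 41.9)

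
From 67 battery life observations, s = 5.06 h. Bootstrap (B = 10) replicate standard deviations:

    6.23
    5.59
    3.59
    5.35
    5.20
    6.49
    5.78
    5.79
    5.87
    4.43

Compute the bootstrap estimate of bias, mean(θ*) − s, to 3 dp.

bias = +0.372

mean(θ*) = (6.23 + 5.59 + 3.59 + 5.35 + 5.20 + 6.49 + 5.78 + 5.79 + 5.87 + 4.43) / 10 = 5.4320
bias = 5.4320 − 5.06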